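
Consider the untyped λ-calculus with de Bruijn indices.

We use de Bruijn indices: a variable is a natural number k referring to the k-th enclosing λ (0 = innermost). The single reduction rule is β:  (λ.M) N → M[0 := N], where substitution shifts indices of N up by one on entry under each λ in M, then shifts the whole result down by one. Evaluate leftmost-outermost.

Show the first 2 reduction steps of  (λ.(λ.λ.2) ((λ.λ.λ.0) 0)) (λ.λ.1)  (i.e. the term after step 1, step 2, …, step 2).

  start: (λ.(λ.λ.2) ((λ.λ.λ.0) 0)) (λ.λ.1)
  →1  (λ.λ.λ.λ.1) ((λ.λ.λ.0) (λ.λ.1))
  →2  λ.λ.λ.1

Answer: after 2 steps: λ.λ.λ.1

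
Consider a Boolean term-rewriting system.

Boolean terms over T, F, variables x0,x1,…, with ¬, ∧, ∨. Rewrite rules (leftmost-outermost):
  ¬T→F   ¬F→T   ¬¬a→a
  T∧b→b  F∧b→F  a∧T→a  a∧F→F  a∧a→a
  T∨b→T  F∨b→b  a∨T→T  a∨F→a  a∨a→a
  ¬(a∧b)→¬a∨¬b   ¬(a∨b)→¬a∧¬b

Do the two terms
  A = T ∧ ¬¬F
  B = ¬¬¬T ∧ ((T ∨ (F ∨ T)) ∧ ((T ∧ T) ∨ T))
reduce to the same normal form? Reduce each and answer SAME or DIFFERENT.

Answer: SAME — A ⇓ F, B ⇓ F

Derivation:
Term A:
  start: T ∧ ¬¬F
  →1  ¬¬F
  →2  F

Term B:
  start: ¬¬¬T ∧ ((T ∨ (F ∨ T)) ∧ ((T ∧ T) ∨ T))
  →1  ¬T ∧ ((T ∨ (F ∨ T)) ∧ ((T ∧ T) ∨ T))
  →2  F ∧ ((T ∨ (F ∨ T)) ∧ ((T ∧ T) ∨ T))
  →3  F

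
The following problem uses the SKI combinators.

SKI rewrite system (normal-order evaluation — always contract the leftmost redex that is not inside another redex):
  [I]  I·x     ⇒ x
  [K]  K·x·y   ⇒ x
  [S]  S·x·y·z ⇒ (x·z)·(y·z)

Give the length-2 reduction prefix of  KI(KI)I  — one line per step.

Answer: after 2 steps: I

Derivation:
  start: KI(KI)I
  →1  II
  →2  I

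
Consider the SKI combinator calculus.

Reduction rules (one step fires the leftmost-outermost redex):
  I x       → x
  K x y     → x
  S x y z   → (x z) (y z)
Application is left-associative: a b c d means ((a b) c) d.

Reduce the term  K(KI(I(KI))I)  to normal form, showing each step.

  start: K(KI(I(KI))I)
  [1] K(II)
  [2] KI

Answer: normal form = KI  (in 2 steps)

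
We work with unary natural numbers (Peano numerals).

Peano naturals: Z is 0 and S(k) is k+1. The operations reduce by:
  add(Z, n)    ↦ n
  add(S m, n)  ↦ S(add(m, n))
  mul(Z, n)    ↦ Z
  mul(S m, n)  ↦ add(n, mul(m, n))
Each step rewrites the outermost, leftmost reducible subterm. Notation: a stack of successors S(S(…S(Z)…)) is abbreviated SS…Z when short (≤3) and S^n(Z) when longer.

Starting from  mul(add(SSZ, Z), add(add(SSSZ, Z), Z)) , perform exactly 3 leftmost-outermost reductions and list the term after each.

  start: mul(add(SSZ, Z), add(add(SSSZ, Z), Z))
  [1] mul(S(add(SZ, Z)), add(add(SSSZ, Z), Z))
  [2] add(add(add(SSSZ, Z), Z), mul(add(SZ, Z), add(add(SSSZ, Z), Z)))
  [3] add(add(S(add(SSZ, Z)), Z), mul(add(SZ, Z), add(add(SSSZ, Z), Z)))

Answer: after 3 steps: add(add(S(add(SSZ, Z)), Z), mul(add(SZ, Z), add(add(SSSZ, Z), Z)))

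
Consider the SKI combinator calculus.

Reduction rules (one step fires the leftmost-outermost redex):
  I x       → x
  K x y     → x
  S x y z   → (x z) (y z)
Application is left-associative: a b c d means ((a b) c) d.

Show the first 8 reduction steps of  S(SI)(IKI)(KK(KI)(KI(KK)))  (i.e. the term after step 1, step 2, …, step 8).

  start: S(SI)(IKI)(KK(KI)(KI(KK)))
  →1  SI(KK(KI)(KI(KK)))(IKI(KK(KI)(KI(KK))))
  →2  I(IKI(KK(KI)(KI(KK))))(KK(KI)(KI(KK))(IKI(KK(KI)(KI(KK)))))
  →3  IKI(KK(KI)(KI(KK)))(KK(KI)(KI(KK))(IKI(KK(KI)(KI(KK)))))
  →4  KI(KK(KI)(KI(KK)))(KK(KI)(KI(KK))(IKI(KK(KI)(KI(KK)))))
  →5  I(KK(KI)(KI(KK))(IKI(KK(KI)(KI(KK)))))
  →6  KK(KI)(KI(KK))(IKI(KK(KI)(KI(KK))))
  →7  K(KI(KK))(IKI(KK(KI)(KI(KK))))
  →8  KI(KK)

Answer: after 8 steps: KI(KK)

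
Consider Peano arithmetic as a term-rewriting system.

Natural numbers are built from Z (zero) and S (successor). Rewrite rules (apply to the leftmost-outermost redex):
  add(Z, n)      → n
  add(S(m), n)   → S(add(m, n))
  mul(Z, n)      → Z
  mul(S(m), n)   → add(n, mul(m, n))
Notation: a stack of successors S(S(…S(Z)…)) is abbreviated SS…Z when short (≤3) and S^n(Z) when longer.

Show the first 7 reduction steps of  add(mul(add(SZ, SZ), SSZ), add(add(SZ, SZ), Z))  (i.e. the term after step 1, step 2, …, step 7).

  start: add(mul(add(SZ, SZ), SSZ), add(add(SZ, SZ), Z))
  step 1: add(mul(S(add(Z, SZ)), SSZ), add(add(SZ, SZ), Z))
  step 2: add(add(SSZ, mul(add(Z, SZ), SSZ)), add(add(SZ, SZ), Z))
  step 3: add(S(add(SZ, mul(add(Z, SZ), SSZ))), add(add(SZ, SZ), Z))
  step 4: S(add(add(SZ, mul(add(Z, SZ), SSZ)), add(add(SZ, SZ), Z)))
  step 5: S(add(S(add(Z, mul(add(Z, SZ), SSZ))), add(add(SZ, SZ), Z)))
  step 6: S(S(add(add(Z, mul(add(Z, SZ), SSZ)), add(add(SZ, SZ), Z))))
  step 7: S(S(add(mul(add(Z, SZ), SSZ), add(add(SZ, SZ), Z))))

Answer: after 7 steps: S(S(add(mul(add(Z, SZ), SSZ), add(add(SZ, SZ), Z))))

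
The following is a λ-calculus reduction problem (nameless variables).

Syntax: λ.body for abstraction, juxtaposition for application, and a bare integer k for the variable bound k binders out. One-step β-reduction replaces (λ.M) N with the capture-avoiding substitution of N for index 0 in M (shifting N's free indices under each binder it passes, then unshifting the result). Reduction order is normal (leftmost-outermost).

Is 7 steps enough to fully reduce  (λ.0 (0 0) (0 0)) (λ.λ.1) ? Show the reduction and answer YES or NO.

Answer: YES — reaches normal form λ.λ.λ.1 in 4 ≤ 7 steps

Working:
  start: (λ.0 (0 0) (0 0)) (λ.λ.1)
  step 1: (λ.λ.1) ((λ.λ.1) (λ.λ.1)) ((λ.λ.1) (λ.λ.1))
  step 2: (λ.(λ.λ.1) (λ.λ.1)) ((λ.λ.1) (λ.λ.1))
  step 3: (λ.λ.1) (λ.λ.1)
  step 4: λ.λ.λ.1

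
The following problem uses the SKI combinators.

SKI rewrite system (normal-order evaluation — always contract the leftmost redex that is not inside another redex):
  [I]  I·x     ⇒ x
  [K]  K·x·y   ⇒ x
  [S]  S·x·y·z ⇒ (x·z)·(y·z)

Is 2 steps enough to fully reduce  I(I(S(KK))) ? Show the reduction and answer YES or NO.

Answer: YES — reaches normal form S(KK) in 2 ≤ 2 steps

Working:
  start: I(I(S(KK)))
  step 1: I(S(KK))
  step 2: S(KK)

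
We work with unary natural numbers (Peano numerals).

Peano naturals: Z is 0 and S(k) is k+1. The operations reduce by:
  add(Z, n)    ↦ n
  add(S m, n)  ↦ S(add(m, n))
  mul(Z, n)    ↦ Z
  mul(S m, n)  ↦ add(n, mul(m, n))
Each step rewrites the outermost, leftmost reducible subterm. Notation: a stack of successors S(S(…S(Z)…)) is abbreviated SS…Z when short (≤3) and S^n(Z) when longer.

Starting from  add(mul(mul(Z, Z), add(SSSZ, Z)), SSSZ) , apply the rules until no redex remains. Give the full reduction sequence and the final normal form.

Answer: normal form = SSSZ  (in 3 steps)

Reduction:
  start: add(mul(mul(Z, Z), add(SSSZ, Z)), SSSZ)
  step 1: add(mul(Z, add(SSSZ, Z)), SSSZ)
  step 2: add(Z, SSSZ)
  step 3: SSSZ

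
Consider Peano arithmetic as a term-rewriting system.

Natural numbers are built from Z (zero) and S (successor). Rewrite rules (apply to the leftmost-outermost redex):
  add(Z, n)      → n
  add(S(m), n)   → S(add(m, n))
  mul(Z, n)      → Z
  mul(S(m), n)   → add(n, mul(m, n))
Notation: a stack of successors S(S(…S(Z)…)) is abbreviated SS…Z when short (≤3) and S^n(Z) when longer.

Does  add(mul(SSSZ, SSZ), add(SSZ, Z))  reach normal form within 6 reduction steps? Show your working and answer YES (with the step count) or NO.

Answer: NO — after 6 steps the term is S(S(add(mul(SSZ, SSZ), add(SSZ, Z)))), not yet normal

Reduction:
  start: add(mul(SSSZ, SSZ), add(SSZ, Z))
  step 1: add(add(SSZ, mul(SSZ, SSZ)), add(SSZ, Z))
  step 2: add(S(add(SZ, mul(SSZ, SSZ))), add(SSZ, Z))
  step 3: S(add(add(SZ, mul(SSZ, SSZ)), add(SSZ, Z)))
  step 4: S(add(S(add(Z, mul(SSZ, SSZ))), add(SSZ, Z)))
  step 5: S(S(add(add(Z, mul(SSZ, SSZ)), add(SSZ, Z))))
  step 6: S(S(add(mul(SSZ, SSZ), add(SSZ, Z))))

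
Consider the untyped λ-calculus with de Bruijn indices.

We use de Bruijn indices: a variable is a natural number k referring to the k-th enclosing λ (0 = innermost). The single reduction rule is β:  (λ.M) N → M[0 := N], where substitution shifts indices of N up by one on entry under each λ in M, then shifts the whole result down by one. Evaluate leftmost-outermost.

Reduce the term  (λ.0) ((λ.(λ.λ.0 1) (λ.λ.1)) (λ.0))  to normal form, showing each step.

  start: (λ.0) ((λ.(λ.λ.0 1) (λ.λ.1)) (λ.0))
  [1] (λ.(λ.λ.0 1) (λ.λ.1)) (λ.0)
  [2] (λ.λ.0 1) (λ.λ.1)
  [3] λ.0 (λ.λ.1)

Answer: normal form = λ.0 (λ.λ.1)  (in 3 steps)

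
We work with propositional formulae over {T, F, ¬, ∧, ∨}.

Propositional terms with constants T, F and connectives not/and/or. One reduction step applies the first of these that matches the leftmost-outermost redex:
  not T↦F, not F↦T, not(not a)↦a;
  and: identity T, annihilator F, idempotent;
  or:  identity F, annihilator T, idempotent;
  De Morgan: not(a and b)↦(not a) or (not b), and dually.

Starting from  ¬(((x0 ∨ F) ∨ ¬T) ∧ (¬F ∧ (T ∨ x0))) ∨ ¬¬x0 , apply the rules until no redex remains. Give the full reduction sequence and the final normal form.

Answer: normal form = ¬x0 ∨ x0  (in 15 steps)

Working:
  start: ¬(((x0 ∨ F) ∨ ¬T) ∧ (¬F ∧ (T ∨ x0))) ∨ ¬¬x0
  →1  (¬((x0 ∨ F) ∨ ¬T) ∨ ¬(¬F ∧ (T ∨ x0))) ∨ ¬¬x0
  →2  ((¬(x0 ∨ F) ∧ ¬¬T) ∨ ¬(¬F ∧ (T ∨ x0))) ∨ ¬¬x0
  →3  (((¬x0 ∧ ¬F) ∧ ¬¬T) ∨ ¬(¬F ∧ (T ∨ x0))) ∨ ¬¬x0
  →4  (((¬x0 ∧ T) ∧ ¬¬T) ∨ ¬(¬F ∧ (T ∨ x0))) ∨ ¬¬x0
  →5  ((¬x0 ∧ ¬¬T) ∨ ¬(¬F ∧ (T ∨ x0))) ∨ ¬¬x0
  →6  ((¬x0 ∧ T) ∨ ¬(¬F ∧ (T ∨ x0))) ∨ ¬¬x0
  →7  (¬x0 ∨ ¬(¬F ∧ (T ∨ x0))) ∨ ¬¬x0
  →8  (¬x0 ∨ (¬¬F ∨ ¬(T ∨ x0))) ∨ ¬¬x0
  →9  (¬x0 ∨ (F ∨ ¬(T ∨ x0))) ∨ ¬¬x0
  →10  (¬x0 ∨ ¬(T ∨ x0)) ∨ ¬¬x0
  →11  (¬x0 ∨ (¬T ∧ ¬x0)) ∨ ¬¬x0
  →12  (¬x0 ∨ (F ∧ ¬x0)) ∨ ¬¬x0
  →13  (¬x0 ∨ F) ∨ ¬¬x0
  →14  ¬x0 ∨ ¬¬x0
  →15  ¬x0 ∨ x0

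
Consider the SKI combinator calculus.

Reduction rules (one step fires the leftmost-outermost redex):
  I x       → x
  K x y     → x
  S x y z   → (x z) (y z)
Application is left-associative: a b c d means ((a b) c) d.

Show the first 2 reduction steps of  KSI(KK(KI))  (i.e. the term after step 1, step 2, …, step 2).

Answer: after 2 steps: SK

Working:
  start: KSI(KK(KI))
  →1  S(KK(KI))
  →2  SK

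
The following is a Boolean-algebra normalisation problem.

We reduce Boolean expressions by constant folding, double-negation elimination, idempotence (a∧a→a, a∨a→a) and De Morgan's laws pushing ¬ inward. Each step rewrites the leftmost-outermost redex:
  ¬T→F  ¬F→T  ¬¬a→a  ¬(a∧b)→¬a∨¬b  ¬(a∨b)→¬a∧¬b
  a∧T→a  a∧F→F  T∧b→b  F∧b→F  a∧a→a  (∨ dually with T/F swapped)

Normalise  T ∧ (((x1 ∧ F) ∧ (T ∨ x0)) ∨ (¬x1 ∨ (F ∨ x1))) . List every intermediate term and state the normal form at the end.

  start: T ∧ (((x1 ∧ F) ∧ (T ∨ x0)) ∨ (¬x1 ∨ (F ∨ x1)))
  [1] ((x1 ∧ F) ∧ (T ∨ x0)) ∨ (¬x1 ∨ (F ∨ x1))
  [2] (F ∧ (T ∨ x0)) ∨ (¬x1 ∨ (F ∨ x1))
  [3] F ∨ (¬x1 ∨ (F ∨ x1))
  [4] ¬x1 ∨ (F ∨ x1)
  [5] ¬x1 ∨ x1

Answer: normal form = ¬x1 ∨ x1  (in 5 steps)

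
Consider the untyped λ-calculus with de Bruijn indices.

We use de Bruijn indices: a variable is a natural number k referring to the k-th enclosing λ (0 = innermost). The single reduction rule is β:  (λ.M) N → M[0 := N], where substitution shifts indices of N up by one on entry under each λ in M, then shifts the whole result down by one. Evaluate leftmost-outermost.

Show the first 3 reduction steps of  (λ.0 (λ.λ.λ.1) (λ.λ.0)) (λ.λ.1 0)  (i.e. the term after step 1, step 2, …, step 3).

Answer: after 3 steps: (λ.λ.λ.1) (λ.λ.0)

Reduction:
  start: (λ.0 (λ.λ.λ.1) (λ.λ.0)) (λ.λ.1 0)
  step 1: (λ.λ.1 0) (λ.λ.λ.1) (λ.λ.0)
  step 2: (λ.(λ.λ.λ.1) 0) (λ.λ.0)
  step 3: (λ.λ.λ.1) (λ.λ.0)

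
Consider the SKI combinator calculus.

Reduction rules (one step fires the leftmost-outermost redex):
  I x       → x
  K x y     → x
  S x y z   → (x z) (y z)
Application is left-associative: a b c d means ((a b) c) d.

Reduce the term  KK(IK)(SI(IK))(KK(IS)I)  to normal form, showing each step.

  start: KK(IK)(SI(IK))(KK(IS)I)
  [1] K(SI(IK))(KK(IS)I)
  [2] SI(IK)
  [3] SIK

Answer: normal form = SIK  (in 3 steps)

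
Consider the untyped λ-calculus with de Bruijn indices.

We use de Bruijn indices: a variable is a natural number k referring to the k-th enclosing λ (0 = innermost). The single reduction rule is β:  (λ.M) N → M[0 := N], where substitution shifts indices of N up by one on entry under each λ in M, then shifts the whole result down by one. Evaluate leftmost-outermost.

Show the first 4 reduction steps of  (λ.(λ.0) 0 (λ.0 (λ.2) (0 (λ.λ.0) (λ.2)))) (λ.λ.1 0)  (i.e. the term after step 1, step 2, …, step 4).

  start: (λ.(λ.0) 0 (λ.0 (λ.2) (0 (λ.λ.0) (λ.2)))) (λ.λ.1 0)
  [1] (λ.0) (λ.λ.1 0) (λ.0 (λ.λ.λ.1 0) (0 (λ.λ.0) (λ.λ.λ.1 0)))
  [2] (λ.λ.1 0) (λ.0 (λ.λ.λ.1 0) (0 (λ.λ.0) (λ.λ.λ.1 0)))
  [3] λ.(λ.0 (λ.λ.λ.1 0) (0 (λ.λ.0) (λ.λ.λ.1 0))) 0
  [4] λ.0 (λ.λ.λ.1 0) (0 (λ.λ.0) (λ.λ.λ.1 0))

Answer: after 4 steps: λ.0 (λ.λ.λ.1 0) (0 (λ.λ.0) (λ.λ.λ.1 0))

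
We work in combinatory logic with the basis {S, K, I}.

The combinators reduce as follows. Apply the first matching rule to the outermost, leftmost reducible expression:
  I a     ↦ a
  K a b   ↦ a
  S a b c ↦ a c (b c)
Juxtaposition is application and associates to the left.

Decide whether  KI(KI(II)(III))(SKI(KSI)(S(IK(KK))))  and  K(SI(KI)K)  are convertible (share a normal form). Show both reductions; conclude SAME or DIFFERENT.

Answer: DIFFERENT — A ⇓ S(S(K(KK))), B ⇓ K(KI)

Working:
Term A:
  start: KI(KI(II)(III))(SKI(KSI)(S(IK(KK))))
  step 1: I(SKI(KSI)(S(IK(KK))))
  step 2: SKI(KSI)(S(IK(KK)))
  step 3: K(KSI)(I(KSI))(S(IK(KK)))
  step 4: KSI(S(IK(KK)))
  step 5: S(S(IK(KK)))
  step 6: S(S(K(KK)))

Term B:
  start: K(SI(KI)K)
  step 1: K(IK(KIK))
  step 2: K(K(KIK))
  step 3: K(KI)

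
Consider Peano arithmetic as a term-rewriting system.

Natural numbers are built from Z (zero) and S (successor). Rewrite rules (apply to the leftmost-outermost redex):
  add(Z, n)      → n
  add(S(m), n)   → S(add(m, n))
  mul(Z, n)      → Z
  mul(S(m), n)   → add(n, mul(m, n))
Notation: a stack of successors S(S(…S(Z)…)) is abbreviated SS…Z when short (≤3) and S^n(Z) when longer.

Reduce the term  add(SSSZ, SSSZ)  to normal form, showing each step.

  start: add(SSSZ, SSSZ)
  step 1: S(add(SSZ, SSSZ))
  step 2: S(S(add(SZ, SSSZ)))
  step 3: S(S(S(add(Z, SSSZ))))
  step 4: S^6(Z)

Answer: normal form = S^6(Z)  (in 4 steps)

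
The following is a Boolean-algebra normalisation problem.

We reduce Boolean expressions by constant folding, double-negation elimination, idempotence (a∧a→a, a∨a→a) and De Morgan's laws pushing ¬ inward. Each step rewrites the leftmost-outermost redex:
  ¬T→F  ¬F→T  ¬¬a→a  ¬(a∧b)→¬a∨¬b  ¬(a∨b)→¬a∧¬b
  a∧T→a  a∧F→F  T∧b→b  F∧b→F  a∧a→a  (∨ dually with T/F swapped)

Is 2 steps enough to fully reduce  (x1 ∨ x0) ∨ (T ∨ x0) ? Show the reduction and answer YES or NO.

  start: (x1 ∨ x0) ∨ (T ∨ x0)
  step 1: (x1 ∨ x0) ∨ T
  step 2: T

Answer: YES — reaches normal form T in 2 ≤ 2 steps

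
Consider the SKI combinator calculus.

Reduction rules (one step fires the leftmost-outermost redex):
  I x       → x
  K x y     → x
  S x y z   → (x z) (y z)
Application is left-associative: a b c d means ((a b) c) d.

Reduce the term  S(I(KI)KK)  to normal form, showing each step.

Answer: normal form = SK  (in 3 steps)

Working:
  start: S(I(KI)KK)
  →1  S(KIKK)
  →2  S(IK)
  →3  SK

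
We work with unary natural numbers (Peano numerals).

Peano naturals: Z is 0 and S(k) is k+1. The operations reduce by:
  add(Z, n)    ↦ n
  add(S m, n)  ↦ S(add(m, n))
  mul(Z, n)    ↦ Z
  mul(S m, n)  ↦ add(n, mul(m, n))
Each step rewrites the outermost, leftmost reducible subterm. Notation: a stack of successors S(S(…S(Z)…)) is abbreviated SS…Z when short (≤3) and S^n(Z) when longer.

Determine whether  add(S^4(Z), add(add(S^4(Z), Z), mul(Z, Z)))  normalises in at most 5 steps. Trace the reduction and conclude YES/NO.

Answer: NO — after 5 steps the term is S(S(S(S(add(add(S^4(Z), Z), mul(Z, Z)))))), not yet normal

Reduction:
  start: add(S^4(Z), add(add(S^4(Z), Z), mul(Z, Z)))
  →1  S(add(SSSZ, add(add(S^4(Z), Z), mul(Z, Z))))
  →2  S(S(add(SSZ, add(add(S^4(Z), Z), mul(Z, Z)))))
  →3  S(S(S(add(SZ, add(add(S^4(Z), Z), mul(Z, Z))))))
  →4  S(S(S(S(add(Z, add(add(S^4(Z), Z), mul(Z, Z)))))))
  →5  S(S(S(S(add(add(S^4(Z), Z), mul(Z, Z))))))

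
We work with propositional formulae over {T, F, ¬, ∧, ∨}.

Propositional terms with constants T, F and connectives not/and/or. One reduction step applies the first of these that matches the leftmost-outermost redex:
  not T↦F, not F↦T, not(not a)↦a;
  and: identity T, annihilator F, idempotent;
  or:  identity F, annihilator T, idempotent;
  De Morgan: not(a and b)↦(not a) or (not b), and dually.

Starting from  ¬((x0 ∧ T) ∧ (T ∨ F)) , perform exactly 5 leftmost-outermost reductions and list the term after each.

  start: ¬((x0 ∧ T) ∧ (T ∨ F))
  →1  ¬(x0 ∧ T) ∨ ¬(T ∨ F)
  →2  (¬x0 ∨ ¬T) ∨ ¬(T ∨ F)
  →3  (¬x0 ∨ F) ∨ ¬(T ∨ F)
  →4  ¬x0 ∨ ¬(T ∨ F)
  →5  ¬x0 ∨ (¬T ∧ ¬F)

Answer: after 5 steps: ¬x0 ∨ (¬T ∧ ¬F)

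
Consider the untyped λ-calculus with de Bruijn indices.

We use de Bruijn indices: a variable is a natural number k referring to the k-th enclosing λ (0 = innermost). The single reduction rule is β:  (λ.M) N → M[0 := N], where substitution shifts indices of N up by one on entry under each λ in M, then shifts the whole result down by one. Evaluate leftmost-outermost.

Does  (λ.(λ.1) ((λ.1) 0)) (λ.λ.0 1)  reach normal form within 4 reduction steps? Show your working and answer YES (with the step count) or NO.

  start: (λ.(λ.1) ((λ.1) 0)) (λ.λ.0 1)
  step 1: (λ.λ.λ.0 1) ((λ.λ.λ.0 1) (λ.λ.0 1))
  step 2: λ.λ.0 1

Answer: YES — reaches normal form λ.λ.0 1 in 2 ≤ 4 steps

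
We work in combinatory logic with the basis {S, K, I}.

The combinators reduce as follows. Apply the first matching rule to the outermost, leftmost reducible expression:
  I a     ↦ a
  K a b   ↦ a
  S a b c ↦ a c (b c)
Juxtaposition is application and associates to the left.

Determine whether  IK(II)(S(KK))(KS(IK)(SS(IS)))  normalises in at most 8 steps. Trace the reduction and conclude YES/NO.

Answer: YES — reaches normal form S(SSS) in 6 ≤ 8 steps

Reduction:
  start: IK(II)(S(KK))(KS(IK)(SS(IS)))
  →1  K(II)(S(KK))(KS(IK)(SS(IS)))
  →2  II(KS(IK)(SS(IS)))
  →3  I(KS(IK)(SS(IS)))
  →4  KS(IK)(SS(IS))
  →5  S(SS(IS))
  →6  S(SSS)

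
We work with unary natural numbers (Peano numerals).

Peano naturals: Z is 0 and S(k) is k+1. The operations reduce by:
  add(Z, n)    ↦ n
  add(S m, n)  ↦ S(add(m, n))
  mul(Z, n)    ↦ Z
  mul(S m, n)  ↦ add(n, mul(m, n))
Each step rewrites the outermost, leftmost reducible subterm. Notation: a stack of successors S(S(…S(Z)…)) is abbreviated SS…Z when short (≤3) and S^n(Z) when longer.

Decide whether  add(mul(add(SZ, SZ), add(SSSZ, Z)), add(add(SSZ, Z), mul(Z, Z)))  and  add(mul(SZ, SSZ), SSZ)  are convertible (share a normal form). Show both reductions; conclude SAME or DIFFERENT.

Answer: DIFFERENT — A ⇓ S^8(Z), B ⇓ S^4(Z)

Working:
Term A:
  start: add(mul(add(SZ, SZ), add(SSSZ, Z)), add(add(SSZ, Z), mul(Z, Z)))
  step 1: add(mul(S(add(Z, SZ)), add(SSSZ, Z)), add(add(SSZ, Z), mul(Z, Z)))
  step 2: add(add(add(SSSZ, Z), mul(add(Z, SZ), add(SSSZ, Z))), add(add(SSZ, Z), mul(Z, Z)))
  step 3: add(add(S(add(SSZ, Z)), mul(add(Z, SZ), add(SSSZ, Z))), add(add(SSZ, Z), mul(Z, Z)))
  step 4: add(S(add(add(SSZ, Z), mul(add(Z, SZ), add(SSSZ, Z)))), add(add(SSZ, Z), mul(Z, Z)))
  step 5: S(add(add(add(SSZ, Z), mul(add(Z, SZ), add(SSSZ, Z))), add(add(SSZ, Z), mul(Z, Z))))
  step 6: S(add(add(S(add(SZ, Z)), mul(add(Z, SZ), add(SSSZ, Z))), add(add(SSZ, Z), mul(Z, Z))))
  step 7: S(add(S(add(add(SZ, Z), mul(add(Z, SZ), add(SSSZ, Z)))), add(add(SSZ, Z), mul(Z, Z))))
  step 8: S(S(add(add(add(SZ, Z), mul(add(Z, SZ), add(SSSZ, Z))), add(add(SSZ, Z), mul(Z, Z)))))
  step 9: S(S(add(add(S(add(Z, Z)), mul(add(Z, SZ), add(SSSZ, Z))), add(add(SSZ, Z), mul(Z, Z)))))
  step 10: S(S(add(S(add(add(Z, Z), mul(add(Z, SZ), add(SSSZ, Z)))), add(add(SSZ, Z), mul(Z, Z)))))
  step 11: S(S(S(add(add(add(Z, Z), mul(add(Z, SZ), add(SSSZ, Z))), add(add(SSZ, Z), mul(Z, Z))))))
  step 12: S(S(S(add(add(Z, mul(add(Z, SZ), add(SSSZ, Z))), add(add(SSZ, Z), mul(Z, Z))))))
  step 13: S(S(S(add(mul(add(Z, SZ), add(SSSZ, Z)), add(add(SSZ, Z), mul(Z, Z))))))
  step 14: S(S(S(add(mul(SZ, add(SSSZ, Z)), add(add(SSZ, Z), mul(Z, Z))))))
  step 15: S(S(S(add(add(add(SSSZ, Z), mul(Z, add(SSSZ, Z))), add(add(SSZ, Z), mul(Z, Z))))))
  step 16: S(S(S(add(add(S(add(SSZ, Z)), mul(Z, add(SSSZ, Z))), add(add(SSZ, Z), mul(Z, Z))))))
  step 17: S(S(S(add(S(add(add(SSZ, Z), mul(Z, add(SSSZ, Z)))), add(add(SSZ, Z), mul(Z, Z))))))
  step 18: S(S(S(S(add(add(add(SSZ, Z), mul(Z, add(SSSZ, Z))), add(add(SSZ, Z), mul(Z, Z)))))))
  step 19: S(S(S(S(add(add(S(add(SZ, Z)), mul(Z, add(SSSZ, Z))), add(add(SSZ, Z), mul(Z, Z)))))))
  step 20: S(S(S(S(add(S(add(add(SZ, Z), mul(Z, add(SSSZ, Z)))), add(add(SSZ, Z), mul(Z, Z)))))))
  step 21: S(S(S(S(S(add(add(add(SZ, Z), mul(Z, add(SSSZ, Z))), add(add(SSZ, Z), mul(Z, Z))))))))
  step 22: S(S(S(S(S(add(add(S(add(Z, Z)), mul(Z, add(SSSZ, Z))), add(add(SSZ, Z), mul(Z, Z))))))))
  step 23: S(S(S(S(S(add(S(add(add(Z, Z), mul(Z, add(SSSZ, Z)))), add(add(SSZ, Z), mul(Z, Z))))))))
  step 24: S(S(S(S(S(S(add(add(add(Z, Z), mul(Z, add(SSSZ, Z))), add(add(SSZ, Z), mul(Z, Z)))))))))
  step 25: S(S(S(S(S(S(add(add(Z, mul(Z, add(SSSZ, Z))), add(add(SSZ, Z), mul(Z, Z)))))))))
  step 26: S(S(S(S(S(S(add(mul(Z, add(SSSZ, Z)), add(add(SSZ, Z), mul(Z, Z)))))))))
  step 27: S(S(S(S(S(S(add(Z, add(add(SSZ, Z), mul(Z, Z)))))))))
  step 28: S(S(S(S(S(S(add(add(SSZ, Z), mul(Z, Z))))))))
  step 29: S(S(S(S(S(S(add(S(add(SZ, Z)), mul(Z, Z))))))))
  step 30: S(S(S(S(S(S(S(add(add(SZ, Z), mul(Z, Z)))))))))
  step 31: S(S(S(S(S(S(S(add(S(add(Z, Z)), mul(Z, Z)))))))))
  step 32: S(S(S(S(S(S(S(S(add(add(Z, Z), mul(Z, Z))))))))))
  step 33: S(S(S(S(S(S(S(S(add(Z, mul(Z, Z))))))))))
  step 34: S(S(S(S(S(S(S(S(mul(Z, Z)))))))))
  step 35: S^8(Z)

Term B:
  start: add(mul(SZ, SSZ), SSZ)
  step 1: add(add(SSZ, mul(Z, SSZ)), SSZ)
  step 2: add(S(add(SZ, mul(Z, SSZ))), SSZ)
  step 3: S(add(add(SZ, mul(Z, SSZ)), SSZ))
  step 4: S(add(S(add(Z, mul(Z, SSZ))), SSZ))
  step 5: S(S(add(add(Z, mul(Z, SSZ)), SSZ)))
  step 6: S(S(add(mul(Z, SSZ), SSZ)))
  step 7: S(S(add(Z, SSZ)))
  step 8: S^4(Z)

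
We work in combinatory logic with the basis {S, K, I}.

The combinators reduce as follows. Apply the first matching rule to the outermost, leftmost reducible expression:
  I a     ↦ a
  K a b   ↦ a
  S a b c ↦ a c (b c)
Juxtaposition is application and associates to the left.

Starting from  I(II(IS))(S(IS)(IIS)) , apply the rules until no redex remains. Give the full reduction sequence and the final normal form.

Answer: normal form = S(SSS)  (in 7 steps)

Derivation:
  start: I(II(IS))(S(IS)(IIS))
  →1  II(IS)(S(IS)(IIS))
  →2  I(IS)(S(IS)(IIS))
  →3  IS(S(IS)(IIS))
  →4  S(S(IS)(IIS))
  →5  S(SS(IIS))
  →6  S(SS(IS))
  →7  S(SSS)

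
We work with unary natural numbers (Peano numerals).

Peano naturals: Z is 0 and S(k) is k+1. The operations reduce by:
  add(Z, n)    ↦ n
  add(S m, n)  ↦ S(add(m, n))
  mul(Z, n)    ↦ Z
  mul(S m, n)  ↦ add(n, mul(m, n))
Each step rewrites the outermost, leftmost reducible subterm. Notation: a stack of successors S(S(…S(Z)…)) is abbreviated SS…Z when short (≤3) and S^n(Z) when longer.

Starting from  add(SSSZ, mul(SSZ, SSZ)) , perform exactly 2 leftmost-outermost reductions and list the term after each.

  start: add(SSSZ, mul(SSZ, SSZ))
  [1] S(add(SSZ, mul(SSZ, SSZ)))
  [2] S(S(add(SZ, mul(SSZ, SSZ))))

Answer: after 2 steps: S(S(add(SZ, mul(SSZ, SSZ))))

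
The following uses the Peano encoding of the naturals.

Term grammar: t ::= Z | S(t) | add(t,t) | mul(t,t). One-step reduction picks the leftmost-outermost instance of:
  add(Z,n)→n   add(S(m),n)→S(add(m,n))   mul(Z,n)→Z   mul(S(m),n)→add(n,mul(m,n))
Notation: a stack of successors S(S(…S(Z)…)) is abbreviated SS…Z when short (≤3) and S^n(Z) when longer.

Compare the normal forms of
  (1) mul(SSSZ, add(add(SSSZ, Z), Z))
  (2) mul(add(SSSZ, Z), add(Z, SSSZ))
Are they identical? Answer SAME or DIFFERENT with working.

Answer: SAME — A ⇓ S^9(Z), B ⇓ S^9(Z)

Reduction:
Term A:
  start: mul(SSSZ, add(add(SSSZ, Z), Z))
  →1  add(add(add(SSSZ, Z), Z), mul(SSZ, add(add(SSSZ, Z), Z)))
  →2  add(add(S(add(SSZ, Z)), Z), mul(SSZ, add(add(SSSZ, Z), Z)))
  →3  add(S(add(add(SSZ, Z), Z)), mul(SSZ, add(add(SSSZ, Z), Z)))
  →4  S(add(add(add(SSZ, Z), Z), mul(SSZ, add(add(SSSZ, Z), Z))))
  →5  S(add(add(S(add(SZ, Z)), Z), mul(SSZ, add(add(SSSZ, Z), Z))))
  →6  S(add(S(add(add(SZ, Z), Z)), mul(SSZ, add(add(SSSZ, Z), Z))))
  →7  S(S(add(add(add(SZ, Z), Z), mul(SSZ, add(add(SSSZ, Z), Z)))))
  →8  S(S(add(add(S(add(Z, Z)), Z), mul(SSZ, add(add(SSSZ, Z), Z)))))
  →9  S(S(add(S(add(add(Z, Z), Z)), mul(SSZ, add(add(SSSZ, Z), Z)))))
  →10  S(S(S(add(add(add(Z, Z), Z), mul(SSZ, add(add(SSSZ, Z), Z))))))
  →11  S(S(S(add(add(Z, Z), mul(SSZ, add(add(SSSZ, Z), Z))))))
  →12  S(S(S(add(Z, mul(SSZ, add(add(SSSZ, Z), Z))))))
  →13  S(S(S(mul(SSZ, add(add(SSSZ, Z), Z)))))
  →14  S(S(S(add(add(add(SSSZ, Z), Z), mul(SZ, add(add(SSSZ, Z), Z))))))
  →15  S(S(S(add(add(S(add(SSZ, Z)), Z), mul(SZ, add(add(SSSZ, Z), Z))))))
  →16  S(S(S(add(S(add(add(SSZ, Z), Z)), mul(SZ, add(add(SSSZ, Z), Z))))))
  →17  S(S(S(S(add(add(add(SSZ, Z), Z), mul(SZ, add(add(SSSZ, Z), Z)))))))
  →18  S(S(S(S(add(add(S(add(SZ, Z)), Z), mul(SZ, add(add(SSSZ, Z), Z)))))))
  →19  S(S(S(S(add(S(add(add(SZ, Z), Z)), mul(SZ, add(add(SSSZ, Z), Z)))))))
  →20  S(S(S(S(S(add(add(add(SZ, Z), Z), mul(SZ, add(add(SSSZ, Z), Z))))))))
  →21  S(S(S(S(S(add(add(S(add(Z, Z)), Z), mul(SZ, add(add(SSSZ, Z), Z))))))))
  →22  S(S(S(S(S(add(S(add(add(Z, Z), Z)), mul(SZ, add(add(SSSZ, Z), Z))))))))
  →23  S(S(S(S(S(S(add(add(add(Z, Z), Z), mul(SZ, add(add(SSSZ, Z), Z)))))))))
  →24  S(S(S(S(S(S(add(add(Z, Z), mul(SZ, add(add(SSSZ, Z), Z)))))))))
  →25  S(S(S(S(S(S(add(Z, mul(SZ, add(add(SSSZ, Z), Z)))))))))
  →26  S(S(S(S(S(S(mul(SZ, add(add(SSSZ, Z), Z))))))))
  →27  S(S(S(S(S(S(add(add(add(SSSZ, Z), Z), mul(Z, add(add(SSSZ, Z), Z)))))))))
  →28  S(S(S(S(S(S(add(add(S(add(SSZ, Z)), Z), mul(Z, add(add(SSSZ, Z), Z)))))))))
  →29  S(S(S(S(S(S(add(S(add(add(SSZ, Z), Z)), mul(Z, add(add(SSSZ, Z), Z)))))))))
  →30  S(S(S(S(S(S(S(add(add(add(SSZ, Z), Z), mul(Z, add(add(SSSZ, Z), Z))))))))))
  →31  S(S(S(S(S(S(S(add(add(S(add(SZ, Z)), Z), mul(Z, add(add(SSSZ, Z), Z))))))))))
  →32  S(S(S(S(S(S(S(add(S(add(add(SZ, Z), Z)), mul(Z, add(add(SSSZ, Z), Z))))))))))
  →33  S(S(S(S(S(S(S(S(add(add(add(SZ, Z), Z), mul(Z, add(add(SSSZ, Z), Z)))))))))))
  →34  S(S(S(S(S(S(S(S(add(add(S(add(Z, Z)), Z), mul(Z, add(add(SSSZ, Z), Z)))))))))))
  →35  S(S(S(S(S(S(S(S(add(S(add(add(Z, Z), Z)), mul(Z, add(add(SSSZ, Z), Z)))))))))))
  →36  S(S(S(S(S(S(S(S(S(add(add(add(Z, Z), Z), mul(Z, add(add(SSSZ, Z), Z))))))))))))
  →37  S(S(S(S(S(S(S(S(S(add(add(Z, Z), mul(Z, add(add(SSSZ, Z), Z))))))))))))
  →38  S(S(S(S(S(S(S(S(S(add(Z, mul(Z, add(add(SSSZ, Z), Z))))))))))))
  →39  S(S(S(S(S(S(S(S(S(mul(Z, add(add(SSSZ, Z), Z)))))))))))
  →40  S^9(Z)

Term B:
  start: mul(add(SSSZ, Z), add(Z, SSSZ))
  →1  mul(S(add(SSZ, Z)), add(Z, SSSZ))
  →2  add(add(Z, SSSZ), mul(add(SSZ, Z), add(Z, SSSZ)))
  →3  add(SSSZ, mul(add(SSZ, Z), add(Z, SSSZ)))
  →4  S(add(SSZ, mul(add(SSZ, Z), add(Z, SSSZ))))
  →5  S(S(add(SZ, mul(add(SSZ, Z), add(Z, SSSZ)))))
  →6  S(S(S(add(Z, mul(add(SSZ, Z), add(Z, SSSZ))))))
  →7  S(S(S(mul(add(SSZ, Z), add(Z, SSSZ)))))
  →8  S(S(S(mul(S(add(SZ, Z)), add(Z, SSSZ)))))
  →9  S(S(S(add(add(Z, SSSZ), mul(add(SZ, Z), add(Z, SSSZ))))))
  →10  S(S(S(add(SSSZ, mul(add(SZ, Z), add(Z, SSSZ))))))
  →11  S(S(S(S(add(SSZ, mul(add(SZ, Z), add(Z, SSSZ)))))))
  →12  S(S(S(S(S(add(SZ, mul(add(SZ, Z), add(Z, SSSZ))))))))
  →13  S(S(S(S(S(S(add(Z, mul(add(SZ, Z), add(Z, SSSZ)))))))))
  →14  S(S(S(S(S(S(mul(add(SZ, Z), add(Z, SSSZ))))))))
  →15  S(S(S(S(S(S(mul(S(add(Z, Z)), add(Z, SSSZ))))))))
  →16  S(S(S(S(S(S(add(add(Z, SSSZ), mul(add(Z, Z), add(Z, SSSZ)))))))))
  →17  S(S(S(S(S(S(add(SSSZ, mul(add(Z, Z), add(Z, SSSZ)))))))))
  →18  S(S(S(S(S(S(S(add(SSZ, mul(add(Z, Z), add(Z, SSSZ))))))))))
  →19  S(S(S(S(S(S(S(S(add(SZ, mul(add(Z, Z), add(Z, SSSZ)))))))))))
  →20  S(S(S(S(S(S(S(S(S(add(Z, mul(add(Z, Z), add(Z, SSSZ))))))))))))
  →21  S(S(S(S(S(S(S(S(S(mul(add(Z, Z), add(Z, SSSZ)))))))))))
  →22  S(S(S(S(S(S(S(S(S(mul(Z, add(Z, SSSZ)))))))))))
  →23  S^9(Z)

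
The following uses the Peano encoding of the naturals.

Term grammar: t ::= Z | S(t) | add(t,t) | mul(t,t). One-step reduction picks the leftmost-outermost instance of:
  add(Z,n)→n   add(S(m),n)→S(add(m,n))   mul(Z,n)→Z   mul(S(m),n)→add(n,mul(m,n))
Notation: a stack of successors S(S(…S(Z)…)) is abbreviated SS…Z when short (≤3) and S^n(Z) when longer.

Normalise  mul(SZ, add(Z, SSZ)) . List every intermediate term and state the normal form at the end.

  start: mul(SZ, add(Z, SSZ))
  [1] add(add(Z, SSZ), mul(Z, add(Z, SSZ)))
  [2] add(SSZ, mul(Z, add(Z, SSZ)))
  [3] S(add(SZ, mul(Z, add(Z, SSZ))))
  [4] S(S(add(Z, mul(Z, add(Z, SSZ)))))
  [5] S(S(mul(Z, add(Z, SSZ))))
  [6] SSZ

Answer: normal form = SSZ  (in 6 steps)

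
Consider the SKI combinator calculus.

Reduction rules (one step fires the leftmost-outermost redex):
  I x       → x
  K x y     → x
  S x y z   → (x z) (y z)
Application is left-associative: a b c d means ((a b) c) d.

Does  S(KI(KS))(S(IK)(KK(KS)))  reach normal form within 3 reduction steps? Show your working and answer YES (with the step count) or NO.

Answer: YES — reaches normal form SI(SKK) in 3 ≤ 3 steps

Derivation:
  start: S(KI(KS))(S(IK)(KK(KS)))
  [1] SI(S(IK)(KK(KS)))
  [2] SI(SK(KK(KS)))
  [3] SI(SKK)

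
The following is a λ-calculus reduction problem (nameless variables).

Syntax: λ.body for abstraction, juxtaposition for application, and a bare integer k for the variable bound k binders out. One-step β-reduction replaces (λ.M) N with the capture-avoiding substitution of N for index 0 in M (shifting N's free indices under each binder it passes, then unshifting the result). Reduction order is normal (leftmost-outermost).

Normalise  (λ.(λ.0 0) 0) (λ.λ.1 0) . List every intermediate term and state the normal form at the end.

Answer: normal form = λ.λ.1 0  (in 4 steps)

Derivation:
  start: (λ.(λ.0 0) 0) (λ.λ.1 0)
  step 1: (λ.0 0) (λ.λ.1 0)
  step 2: (λ.λ.1 0) (λ.λ.1 0)
  step 3: λ.(λ.λ.1 0) 0
  step 4: λ.λ.1 0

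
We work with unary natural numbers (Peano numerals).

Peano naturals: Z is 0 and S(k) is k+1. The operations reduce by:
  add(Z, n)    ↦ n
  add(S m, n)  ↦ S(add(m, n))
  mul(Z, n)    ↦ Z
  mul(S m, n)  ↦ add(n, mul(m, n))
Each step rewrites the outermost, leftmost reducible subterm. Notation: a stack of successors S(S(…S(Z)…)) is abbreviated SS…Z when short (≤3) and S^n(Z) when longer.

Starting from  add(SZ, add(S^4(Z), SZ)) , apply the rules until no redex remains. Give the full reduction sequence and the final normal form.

Answer: normal form = S^6(Z)  (in 7 steps)

Working:
  start: add(SZ, add(S^4(Z), SZ))
  [1] S(add(Z, add(S^4(Z), SZ)))
  [2] S(add(S^4(Z), SZ))
  [3] S(S(add(SSSZ, SZ)))
  [4] S(S(S(add(SSZ, SZ))))
  [5] S(S(S(S(add(SZ, SZ)))))
  [6] S(S(S(S(S(add(Z, SZ))))))
  [7] S^6(Z)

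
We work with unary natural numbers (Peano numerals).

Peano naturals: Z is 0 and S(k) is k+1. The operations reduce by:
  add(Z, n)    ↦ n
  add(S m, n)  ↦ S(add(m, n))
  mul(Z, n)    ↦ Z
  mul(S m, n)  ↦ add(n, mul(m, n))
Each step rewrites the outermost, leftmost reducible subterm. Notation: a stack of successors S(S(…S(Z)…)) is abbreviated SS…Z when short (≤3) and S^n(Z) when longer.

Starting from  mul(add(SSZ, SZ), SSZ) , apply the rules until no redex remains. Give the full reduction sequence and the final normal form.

Answer: normal form = S^6(Z)  (in 16 steps)

Reduction:
  start: mul(add(SSZ, SZ), SSZ)
  [1] mul(S(add(SZ, SZ)), SSZ)
  [2] add(SSZ, mul(add(SZ, SZ), SSZ))
  [3] S(add(SZ, mul(add(SZ, SZ), SSZ)))
  [4] S(S(add(Z, mul(add(SZ, SZ), SSZ))))
  [5] S(S(mul(add(SZ, SZ), SSZ)))
  [6] S(S(mul(S(add(Z, SZ)), SSZ)))
  [7] S(S(add(SSZ, mul(add(Z, SZ), SSZ))))
  [8] S(S(S(add(SZ, mul(add(Z, SZ), SSZ)))))
  [9] S(S(S(S(add(Z, mul(add(Z, SZ), SSZ))))))
  [10] S(S(S(S(mul(add(Z, SZ), SSZ)))))
  [11] S(S(S(S(mul(SZ, SSZ)))))
  [12] S(S(S(S(add(SSZ, mul(Z, SSZ))))))
  [13] S(S(S(S(S(add(SZ, mul(Z, SSZ)))))))
  [14] S(S(S(S(S(S(add(Z, mul(Z, SSZ))))))))
  [15] S(S(S(S(S(S(mul(Z, SSZ)))))))
  [16] S^6(Z)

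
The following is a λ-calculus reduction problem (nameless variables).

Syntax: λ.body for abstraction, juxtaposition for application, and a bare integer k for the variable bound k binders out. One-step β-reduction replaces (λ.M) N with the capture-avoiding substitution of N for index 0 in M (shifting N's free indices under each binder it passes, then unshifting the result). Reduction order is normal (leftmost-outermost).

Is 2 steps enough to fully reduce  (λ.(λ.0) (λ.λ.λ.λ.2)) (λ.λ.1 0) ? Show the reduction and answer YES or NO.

Answer: YES — reaches normal form λ.λ.λ.λ.2 in 2 ≤ 2 steps

Working:
  start: (λ.(λ.0) (λ.λ.λ.λ.2)) (λ.λ.1 0)
  [1] (λ.0) (λ.λ.λ.λ.2)
  [2] λ.λ.λ.λ.2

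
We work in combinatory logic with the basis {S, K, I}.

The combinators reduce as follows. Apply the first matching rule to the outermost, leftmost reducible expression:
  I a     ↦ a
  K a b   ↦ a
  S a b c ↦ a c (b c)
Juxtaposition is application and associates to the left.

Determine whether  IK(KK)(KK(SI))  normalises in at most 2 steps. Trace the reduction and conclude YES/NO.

  start: IK(KK)(KK(SI))
  →1  K(KK)(KK(SI))
  →2  KK

Answer: YES — reaches normal form KK in 2 ≤ 2 steps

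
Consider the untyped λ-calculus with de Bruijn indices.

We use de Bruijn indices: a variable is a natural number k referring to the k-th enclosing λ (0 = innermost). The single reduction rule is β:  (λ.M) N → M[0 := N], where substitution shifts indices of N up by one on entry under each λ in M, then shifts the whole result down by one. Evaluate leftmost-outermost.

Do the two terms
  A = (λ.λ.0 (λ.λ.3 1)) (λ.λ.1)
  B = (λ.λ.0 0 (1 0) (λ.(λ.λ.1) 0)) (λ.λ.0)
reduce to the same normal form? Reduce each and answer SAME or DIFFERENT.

Answer: DIFFERENT — A ⇓ λ.0 (λ.λ.λ.2), B ⇓ λ.0 0 (λ.0) (λ.λ.1)

Reduction:
Term A:
  start: (λ.λ.0 (λ.λ.3 1)) (λ.λ.1)
  [1] λ.0 (λ.λ.(λ.λ.1) 1)
  [2] λ.0 (λ.λ.λ.2)

Term B:
  start: (λ.λ.0 0 (1 0) (λ.(λ.λ.1) 0)) (λ.λ.0)
  [1] λ.0 0 ((λ.λ.0) 0) (λ.(λ.λ.1) 0)
  [2] λ.0 0 (λ.0) (λ.(λ.λ.1) 0)
  [3] λ.0 0 (λ.0) (λ.λ.1)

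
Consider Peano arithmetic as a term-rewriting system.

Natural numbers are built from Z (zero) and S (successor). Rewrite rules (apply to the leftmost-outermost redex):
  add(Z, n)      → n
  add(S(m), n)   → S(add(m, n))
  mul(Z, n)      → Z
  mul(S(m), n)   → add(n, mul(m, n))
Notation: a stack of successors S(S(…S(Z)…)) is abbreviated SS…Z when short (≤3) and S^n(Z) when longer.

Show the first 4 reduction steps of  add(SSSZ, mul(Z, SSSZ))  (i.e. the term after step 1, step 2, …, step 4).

Answer: after 4 steps: S(S(S(mul(Z, SSSZ))))

Working:
  start: add(SSSZ, mul(Z, SSSZ))
  [1] S(add(SSZ, mul(Z, SSSZ)))
  [2] S(S(add(SZ, mul(Z, SSSZ))))
  [3] S(S(S(add(Z, mul(Z, SSSZ)))))
  [4] S(S(S(mul(Z, SSSZ))))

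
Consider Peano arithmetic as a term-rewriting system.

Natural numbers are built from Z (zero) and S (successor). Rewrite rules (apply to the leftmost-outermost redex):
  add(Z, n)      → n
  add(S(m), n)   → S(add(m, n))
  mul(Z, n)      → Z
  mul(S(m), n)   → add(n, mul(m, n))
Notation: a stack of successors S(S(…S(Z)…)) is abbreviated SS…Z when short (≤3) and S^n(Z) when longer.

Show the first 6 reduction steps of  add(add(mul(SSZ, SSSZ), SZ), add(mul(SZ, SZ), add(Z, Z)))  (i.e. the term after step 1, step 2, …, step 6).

Answer: after 6 steps: S(add(S(add(add(SZ, mul(SZ, SSSZ)), SZ)), add(mul(SZ, SZ), add(Z, Z))))

Working:
  start: add(add(mul(SSZ, SSSZ), SZ), add(mul(SZ, SZ), add(Z, Z)))
  [1] add(add(add(SSSZ, mul(SZ, SSSZ)), SZ), add(mul(SZ, SZ), add(Z, Z)))
  [2] add(add(S(add(SSZ, mul(SZ, SSSZ))), SZ), add(mul(SZ, SZ), add(Z, Z)))
  [3] add(S(add(add(SSZ, mul(SZ, SSSZ)), SZ)), add(mul(SZ, SZ), add(Z, Z)))
  [4] S(add(add(add(SSZ, mul(SZ, SSSZ)), SZ), add(mul(SZ, SZ), add(Z, Z))))
  [5] S(add(add(S(add(SZ, mul(SZ, SSSZ))), SZ), add(mul(SZ, SZ), add(Z, Z))))
  [6] S(add(S(add(add(SZ, mul(SZ, SSSZ)), SZ)), add(mul(SZ, SZ), add(Z, Z))))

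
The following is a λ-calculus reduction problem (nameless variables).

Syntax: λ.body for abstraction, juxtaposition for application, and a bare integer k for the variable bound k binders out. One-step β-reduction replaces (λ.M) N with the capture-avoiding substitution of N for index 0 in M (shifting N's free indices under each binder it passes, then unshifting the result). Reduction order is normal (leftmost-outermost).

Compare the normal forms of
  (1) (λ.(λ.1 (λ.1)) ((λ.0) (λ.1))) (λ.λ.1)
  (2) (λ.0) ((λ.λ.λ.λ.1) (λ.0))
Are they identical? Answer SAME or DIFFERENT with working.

Term A:
  start: (λ.(λ.1 (λ.1)) ((λ.0) (λ.1))) (λ.λ.1)
  step 1: (λ.(λ.λ.1) (λ.1)) ((λ.0) (λ.λ.λ.1))
  step 2: (λ.λ.1) (λ.(λ.0) (λ.λ.λ.1))
  step 3: λ.λ.(λ.0) (λ.λ.λ.1)
  step 4: λ.λ.λ.λ.λ.1

Term B:
  start: (λ.0) ((λ.λ.λ.λ.1) (λ.0))
  step 1: (λ.λ.λ.λ.1) (λ.0)
  step 2: λ.λ.λ.1

Answer: DIFFERENT — A ⇓ λ.λ.λ.λ.λ.1, B ⇓ λ.λ.λ.1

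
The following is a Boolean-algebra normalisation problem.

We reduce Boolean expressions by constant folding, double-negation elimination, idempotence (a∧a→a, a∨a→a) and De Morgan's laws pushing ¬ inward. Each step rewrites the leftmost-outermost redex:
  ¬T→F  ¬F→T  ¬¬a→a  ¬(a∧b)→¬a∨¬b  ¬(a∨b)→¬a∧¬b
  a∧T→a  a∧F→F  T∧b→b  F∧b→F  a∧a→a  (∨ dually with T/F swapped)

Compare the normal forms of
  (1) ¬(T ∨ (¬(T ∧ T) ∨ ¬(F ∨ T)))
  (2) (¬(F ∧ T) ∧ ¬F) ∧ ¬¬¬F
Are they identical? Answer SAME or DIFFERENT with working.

Answer: DIFFERENT — A ⇓ F, B ⇓ T

Reduction:
Term A:
  start: ¬(T ∨ (¬(T ∧ T) ∨ ¬(F ∨ T)))
  [1] ¬T ∧ ¬(¬(T ∧ T) ∨ ¬(F ∨ T))
  [2] F ∧ ¬(¬(T ∧ T) ∨ ¬(F ∨ T))
  [3] F

Term B:
  start: (¬(F ∧ T) ∧ ¬F) ∧ ¬¬¬F
  [1] ((¬F ∨ ¬T) ∧ ¬F) ∧ ¬¬¬F
  [2] ((T ∨ ¬T) ∧ ¬F) ∧ ¬¬¬F
  [3] (T ∧ ¬F) ∧ ¬¬¬F
  [4] ¬F ∧ ¬¬¬F
  [5] T ∧ ¬¬¬F
  [6] ¬¬¬F
  [7] ¬F
  [8] T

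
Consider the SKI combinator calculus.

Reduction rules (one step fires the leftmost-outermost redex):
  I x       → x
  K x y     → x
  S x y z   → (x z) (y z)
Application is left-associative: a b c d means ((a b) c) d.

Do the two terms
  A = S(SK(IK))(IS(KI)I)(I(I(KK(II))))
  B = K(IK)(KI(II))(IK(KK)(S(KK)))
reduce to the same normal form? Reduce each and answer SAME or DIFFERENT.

Answer: DIFFERENT — A ⇓ KK, B ⇓ K(KK)

Reduction:
Term A:
  start: S(SK(IK))(IS(KI)I)(I(I(KK(II))))
  step 1: SK(IK)(I(I(KK(II))))(IS(KI)I(I(I(KK(II)))))
  step 2: K(I(I(KK(II))))(IK(I(I(KK(II)))))(IS(KI)I(I(I(KK(II)))))
  step 3: I(I(KK(II)))(IS(KI)I(I(I(KK(II)))))
  step 4: I(KK(II))(IS(KI)I(I(I(KK(II)))))
  step 5: KK(II)(IS(KI)I(I(I(KK(II)))))
  step 6: K(IS(KI)I(I(I(KK(II)))))
  step 7: K(S(KI)I(I(I(KK(II)))))
  step 8: K(KI(I(I(KK(II))))(I(I(I(KK(II))))))
  step 9: K(I(I(I(I(KK(II))))))
  step 10: K(I(I(I(KK(II)))))
  step 11: K(I(I(KK(II))))
  step 12: K(I(KK(II)))
  step 13: K(KK(II))
  step 14: KK

Term B:
  start: K(IK)(KI(II))(IK(KK)(S(KK)))
  step 1: IK(IK(KK)(S(KK)))
  step 2: K(IK(KK)(S(KK)))
  step 3: K(K(KK)(S(KK)))
  step 4: K(KK)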